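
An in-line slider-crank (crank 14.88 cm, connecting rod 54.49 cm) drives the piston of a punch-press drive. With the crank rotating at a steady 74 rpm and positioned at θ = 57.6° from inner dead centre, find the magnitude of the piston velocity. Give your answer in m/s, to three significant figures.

1.12

ω = 2π·74/60 = 7.749 rad/s
For an in-line slider-crank, x = r cosθ + √(L² − r² sin²θ), so v = −rω sinθ·[1 + r cosθ/√(L² − r² sin²θ)].
With r = 0.1488 m, L = 0.5449 m, θ = 57.6°: √(L² − r² sin²θ) = 0.53022 m.
v = −0.1488·7.749·0.84433·[1 + 0.1488·0.53583/0.53022] = -1.12 m/s.
|v| = 1.12 m/s.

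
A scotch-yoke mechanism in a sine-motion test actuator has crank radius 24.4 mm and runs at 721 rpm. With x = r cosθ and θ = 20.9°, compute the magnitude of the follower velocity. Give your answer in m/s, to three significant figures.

ω = 75.5 rad/s (from 721 rpm).
x = r cosθ ⇒ ẋ = −rω sinθ.
|v| = rω|sinθ| = 0.0244·75.5·|sin 20.9°| = 0.65721 m/s.

0.657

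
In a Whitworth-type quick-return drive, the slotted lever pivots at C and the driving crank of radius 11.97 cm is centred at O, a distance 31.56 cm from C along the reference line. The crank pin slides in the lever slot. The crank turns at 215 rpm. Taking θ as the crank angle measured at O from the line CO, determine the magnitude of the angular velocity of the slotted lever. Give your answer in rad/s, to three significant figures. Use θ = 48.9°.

ω = 22.51 rad/s (from 215 rpm).
Crank pin A relative to C: A = (d + r cosθ, r sinθ); lever angle φ = atan2(r sinθ, d + r cosθ).
Differentiating tanφ: φ̇ = rω(d cosθ + r)/(d² + r² + 2dr cosθ).
d² + r² + 2dr cosθ = |CA|² = 0.163599 m²;  d cosθ + r = +0.32717 m.
|ω_lever| = |0.1197·22.51·+0.32717| / 0.163599 = 5.3895 rad/s.

5.39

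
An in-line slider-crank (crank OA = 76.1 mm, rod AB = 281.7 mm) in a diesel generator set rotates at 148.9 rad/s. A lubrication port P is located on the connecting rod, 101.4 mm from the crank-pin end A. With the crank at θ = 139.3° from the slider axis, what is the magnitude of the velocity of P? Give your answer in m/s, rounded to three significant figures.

ω = 148.9 rad/s.  Crank-pin speed |V_A| = rω = 11.331 m/s, perpendicular to OA.
Rod angle: sinφ = −(r/L) sinθ ⇒ φ = -10.146°; ω_rod = −rω cosθ/√(L²−r²sin²θ) = +30.98 rad/s.
V_P = V_A + ω_rod × AP, with AP = 0.1014 m along the rod.
Components: V_Px = −rω sinθ − a·ω_rod·sinφ = -6.8357 m/s;  V_Py = rω cosθ + a·ω_rod·cosφ = -5.4984 m/s.
|V_P| = √(V_Px² + V_Py²) = 8.7726 m/s.

8.77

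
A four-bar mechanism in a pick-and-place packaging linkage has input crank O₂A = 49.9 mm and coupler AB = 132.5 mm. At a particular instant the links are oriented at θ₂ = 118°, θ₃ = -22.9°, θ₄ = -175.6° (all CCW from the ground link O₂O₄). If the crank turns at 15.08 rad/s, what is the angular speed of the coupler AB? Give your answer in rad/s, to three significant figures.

11.3

ω₂ = 15.08 rad/s
Differentiating the loop-closure r₂e^{iθ₂}+r₃e^{iθ₃}=r₁+r₄e^{iθ₄} gives r₂ω₂e^{iθ₂}+r₃ω₃e^{iθ₃}=r₄ω₄e^{iθ₄}.
Eliminating the other unknown: ω₃ = r₂ω₂ sin(θ₄−θ₂) / [r₃ sin(θ₃−θ₄)].
Numerator sine = +0.91636; denominator sine = +0.45865.
Result = 0.0499·15.08·(+0.91636) / (0.1325·(+0.45865)) = +11.347 rad/s; magnitude 11.347 rad/s.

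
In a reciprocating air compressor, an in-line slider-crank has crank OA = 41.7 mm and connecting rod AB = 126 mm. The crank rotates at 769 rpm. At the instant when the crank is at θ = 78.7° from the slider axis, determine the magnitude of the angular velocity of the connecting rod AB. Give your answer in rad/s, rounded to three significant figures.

5.52

ω = 80.53 rad/s (converted from 769 rpm).
The rod makes angle φ with the slider axis where L sinφ = r sinθ; differentiating, L cosφ·φ̇ = r ω cosθ.
L cosφ = √(L² − r² sin²θ) = 0.11918 m.
|ω_rod| = r ω |cosθ| / √(L² − r² sin²θ) = 0.0417·80.53·0.19595/0.11918 = 5.5211 rad/s.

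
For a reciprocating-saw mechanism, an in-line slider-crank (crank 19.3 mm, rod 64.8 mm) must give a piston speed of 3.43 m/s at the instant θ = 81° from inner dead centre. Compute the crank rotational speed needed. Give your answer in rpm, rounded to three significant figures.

1640

For an in-line slider-crank, |v_piston| = rω|sinθ|·[1 + r cosθ/√(L² − r² sin²θ)].
With r = 0.0193 m, L = 0.0648 m, θ = 81°: the bracketed kinematic factor |dx/dθ| = 0.019992 m.
ω = v/|dx/dθ| = 3.43/0.019992 = 171.57 rad/s.
N = 60ω/(2π) = 1638.4 rpm.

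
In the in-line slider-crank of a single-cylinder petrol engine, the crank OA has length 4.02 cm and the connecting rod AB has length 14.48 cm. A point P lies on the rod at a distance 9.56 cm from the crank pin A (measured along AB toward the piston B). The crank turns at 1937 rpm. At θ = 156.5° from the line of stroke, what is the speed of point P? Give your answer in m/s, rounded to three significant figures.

3.71

ω = 202.8 rad/s.  Crank-pin speed |V_A| = rω = 8.1543 m/s, perpendicular to OA.
Rod angle: sinφ = −(r/L) sinθ ⇒ φ = -6.356°; ω_rod = −rω cosθ/√(L²−r²sin²θ) = +51.963 rad/s.
V_P = V_A + ω_rod × AP, with AP = 0.0956 m along the rod.
Components: V_Px = −rω sinθ − a·ω_rod·sinφ = -2.7016 m/s;  V_Py = rω cosθ + a·ω_rod·cosφ = -2.5408 m/s.
|V_P| = √(V_Px² + V_Py²) = 3.7087 m/s.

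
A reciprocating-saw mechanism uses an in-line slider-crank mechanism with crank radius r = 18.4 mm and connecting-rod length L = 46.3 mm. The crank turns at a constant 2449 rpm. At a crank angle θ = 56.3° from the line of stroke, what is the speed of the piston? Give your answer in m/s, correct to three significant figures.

4.84

ω = 2π·2449/60 = 256.5 rad/s
For an in-line slider-crank, x = r cosθ + √(L² − r² sin²θ), so v = −rω sinθ·[1 + r cosθ/√(L² − r² sin²θ)].
With r = 0.0184 m, L = 0.0463 m, θ = 56.3°: √(L² − r² sin²θ) = 0.043696 m.
v = −0.0184·256.5·0.83195·[1 + 0.0184·0.55484/0.043696] = -4.8431 m/s.
|v| = 4.8431 m/s.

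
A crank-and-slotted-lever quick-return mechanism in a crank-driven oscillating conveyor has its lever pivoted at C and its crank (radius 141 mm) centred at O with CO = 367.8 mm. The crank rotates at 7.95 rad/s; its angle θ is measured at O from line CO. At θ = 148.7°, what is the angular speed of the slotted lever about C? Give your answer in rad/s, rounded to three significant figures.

2.92

ω = 7.95 rad/s
Crank pin A relative to C: A = (d + r cosθ, r sinθ); lever angle φ = atan2(r sinθ, d + r cosθ).
Differentiating tanφ: φ̇ = rω(d cosθ + r)/(d² + r² + 2dr cosθ).
d² + r² + 2dr cosθ = |CA|² = 0.0665337 m²;  d cosθ + r = -0.17327 m.
|ω_lever| = |0.141·7.95·-0.17327| / 0.0665337 = 2.9192 rad/s.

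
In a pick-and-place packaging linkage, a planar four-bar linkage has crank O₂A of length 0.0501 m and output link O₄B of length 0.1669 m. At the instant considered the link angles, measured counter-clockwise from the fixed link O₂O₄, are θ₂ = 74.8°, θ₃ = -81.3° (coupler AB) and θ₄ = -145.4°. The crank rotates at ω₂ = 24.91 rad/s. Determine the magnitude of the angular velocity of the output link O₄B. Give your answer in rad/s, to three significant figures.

ω₂ = 24.91 rad/s
Differentiating the loop-closure r₂e^{iθ₂}+r₃e^{iθ₃}=r₁+r₄e^{iθ₄} gives r₂ω₂e^{iθ₂}+r₃ω₃e^{iθ₃}=r₄ω₄e^{iθ₄}.
Eliminating the other unknown: ω₄ = r₂ω₂ sin(θ₂−θ₃) / [r₄ sin(θ₄−θ₃)].
Numerator sine = +0.40514; denominator sine = -0.89956.
Result = 0.0501·24.91·(+0.40514) / (0.1669·(-0.89956)) = -3.3677 rad/s; magnitude 3.3677 rad/s.

3.37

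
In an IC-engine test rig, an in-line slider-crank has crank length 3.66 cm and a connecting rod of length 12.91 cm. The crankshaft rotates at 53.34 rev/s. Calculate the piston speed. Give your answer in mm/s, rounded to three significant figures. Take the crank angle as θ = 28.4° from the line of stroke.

ω = 2π·53.3 = 335.1 rad/s
For an in-line slider-crank, x = r cosθ + √(L² − r² sin²θ), so v = −rω sinθ·[1 + r cosθ/√(L² − r² sin²θ)].
With r = 0.0366 m, L = 0.1291 m, θ = 28.4°: √(L² − r² sin²θ) = 0.12792 m.
v = −0.0366·335.1·0.47562·[1 + 0.0366·0.87965/0.12792] = -7.3025 m/s.
|v| = 7.3025 m/s = 7302.5 mm/s.

7300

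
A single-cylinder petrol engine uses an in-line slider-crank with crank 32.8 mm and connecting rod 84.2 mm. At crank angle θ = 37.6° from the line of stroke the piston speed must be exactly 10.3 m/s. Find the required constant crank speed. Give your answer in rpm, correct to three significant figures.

3730

For an in-line slider-crank, |v_piston| = rω|sinθ|·[1 + r cosθ/√(L² − r² sin²θ)].
With r = 0.0328 m, L = 0.0842 m, θ = 37.6°: the bracketed kinematic factor |dx/dθ| = 0.026372 m.
ω = v/|dx/dθ| = 10.3/0.026372 = 390.57 rad/s.
N = 60ω/(2π) = 3729.7 rpm.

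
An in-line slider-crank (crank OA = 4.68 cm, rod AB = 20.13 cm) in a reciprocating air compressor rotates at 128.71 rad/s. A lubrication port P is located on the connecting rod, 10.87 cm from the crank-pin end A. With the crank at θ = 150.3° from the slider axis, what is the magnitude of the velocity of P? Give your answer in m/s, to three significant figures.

3.58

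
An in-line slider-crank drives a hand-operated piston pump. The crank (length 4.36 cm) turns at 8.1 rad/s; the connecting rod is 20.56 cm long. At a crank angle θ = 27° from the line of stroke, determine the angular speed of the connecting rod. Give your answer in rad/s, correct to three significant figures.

1.54

ω = 8.1 rad/s
The rod makes angle φ with the slider axis where L sinφ = r sinθ; differentiating, L cosφ·φ̇ = r ω cosθ.
L cosφ = √(L² − r² sin²θ) = 0.20464 m.
|ω_rod| = r ω |cosθ| / √(L² − r² sin²θ) = 0.0436·8.1·0.89101/0.20464 = 1.5376 rad/s.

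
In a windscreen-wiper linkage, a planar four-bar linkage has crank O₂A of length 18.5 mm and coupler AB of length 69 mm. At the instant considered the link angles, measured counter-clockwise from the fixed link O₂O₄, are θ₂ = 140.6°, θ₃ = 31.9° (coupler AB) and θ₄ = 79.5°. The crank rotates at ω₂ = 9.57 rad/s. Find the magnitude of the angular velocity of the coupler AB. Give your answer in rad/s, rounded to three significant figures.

3.04

ω₂ = 9.57 rad/s
Differentiating the loop-closure r₂e^{iθ₂}+r₃e^{iθ₃}=r₁+r₄e^{iθ₄} gives r₂ω₂e^{iθ₂}+r₃ω₃e^{iθ₃}=r₄ω₄e^{iθ₄}.
Eliminating the other unknown: ω₃ = r₂ω₂ sin(θ₄−θ₂) / [r₃ sin(θ₃−θ₄)].
Numerator sine = -0.87546; denominator sine = -0.73846.
Result = 0.0185·9.57·(-0.87546) / (0.069·(-0.73846)) = +3.0419 rad/s; magnitude 3.0419 rad/s.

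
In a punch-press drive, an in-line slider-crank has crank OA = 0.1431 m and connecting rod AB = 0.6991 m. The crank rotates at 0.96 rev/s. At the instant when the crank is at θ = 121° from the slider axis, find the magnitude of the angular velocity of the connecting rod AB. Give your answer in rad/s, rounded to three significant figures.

0.646

ω = 6.032 rad/s (converted from 0.96 rev/s).
The rod makes angle φ with the slider axis where L sinφ = r sinθ; differentiating, L cosφ·φ̇ = r ω cosθ.
L cosφ = √(L² − r² sin²θ) = 0.68826 m.
|ω_rod| = r ω |cosθ| / √(L² − r² sin²θ) = 0.1431·6.032·0.51504/0.68826 = 0.64592 rad/s.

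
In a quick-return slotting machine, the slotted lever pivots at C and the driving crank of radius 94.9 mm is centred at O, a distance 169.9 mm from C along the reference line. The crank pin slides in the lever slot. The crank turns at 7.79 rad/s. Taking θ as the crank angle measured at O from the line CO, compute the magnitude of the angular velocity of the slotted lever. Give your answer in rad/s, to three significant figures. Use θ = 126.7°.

0.264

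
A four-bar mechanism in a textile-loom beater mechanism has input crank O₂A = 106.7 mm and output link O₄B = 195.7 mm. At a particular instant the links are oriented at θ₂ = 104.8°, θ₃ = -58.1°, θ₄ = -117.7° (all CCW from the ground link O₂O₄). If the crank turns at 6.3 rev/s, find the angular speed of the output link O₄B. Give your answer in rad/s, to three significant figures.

ω₂ = 39.58 rad/s (from 6.3 rev/s).
Differentiating the loop-closure r₂e^{iθ₂}+r₃e^{iθ₃}=r₁+r₄e^{iθ₄} gives r₂ω₂e^{iθ₂}+r₃ω₃e^{iθ₃}=r₄ω₄e^{iθ₄}.
Eliminating the other unknown: ω₄ = r₂ω₂ sin(θ₂−θ₃) / [r₄ sin(θ₄−θ₃)].
Numerator sine = +0.29404; denominator sine = -0.86251.
Result = 0.1067·39.58·(+0.29404) / (0.1957·(-0.86251)) = -7.3576 rad/s; magnitude 7.3576 rad/s.

7.36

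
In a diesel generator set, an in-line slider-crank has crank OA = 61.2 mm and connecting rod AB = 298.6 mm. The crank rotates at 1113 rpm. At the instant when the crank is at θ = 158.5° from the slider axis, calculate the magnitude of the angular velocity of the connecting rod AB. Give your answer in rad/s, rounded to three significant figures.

ω = 116.6 rad/s (converted from 1113 rpm).
The rod makes angle φ with the slider axis where L sinφ = r sinθ; differentiating, L cosφ·φ̇ = r ω cosθ.
L cosφ = √(L² − r² sin²θ) = 0.29776 m.
|ω_rod| = r ω |cosθ| / √(L² − r² sin²θ) = 0.0612·116.6·0.93042/0.29776 = 22.289 rad/s.

22.3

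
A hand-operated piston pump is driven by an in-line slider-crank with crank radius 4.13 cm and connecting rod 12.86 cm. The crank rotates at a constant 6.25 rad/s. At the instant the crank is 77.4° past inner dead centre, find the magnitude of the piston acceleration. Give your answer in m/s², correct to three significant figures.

0.139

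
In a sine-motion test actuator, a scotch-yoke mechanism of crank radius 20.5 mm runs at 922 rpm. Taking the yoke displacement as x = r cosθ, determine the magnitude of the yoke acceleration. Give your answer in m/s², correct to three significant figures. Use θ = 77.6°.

41.0

ω = 96.55 rad/s (from 922 rpm).
x = r cosθ ⇒ ẍ = −rω² cosθ (ω constant).
|a| = rω²|cosθ| = 0.0205·(96.55)²·|cos 77.6°| = 41.037 m/s².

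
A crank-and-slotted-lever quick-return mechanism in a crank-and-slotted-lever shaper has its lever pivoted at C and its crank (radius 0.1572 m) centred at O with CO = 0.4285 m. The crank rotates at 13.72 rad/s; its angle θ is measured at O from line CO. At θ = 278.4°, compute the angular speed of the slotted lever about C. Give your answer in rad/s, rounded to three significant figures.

ω = 13.72 rad/s
Crank pin A relative to C: A = (d + r cosθ, r sinθ); lever angle φ = atan2(r sinθ, d + r cosθ).
Differentiating tanφ: φ̇ = rω(d cosθ + r)/(d² + r² + 2dr cosθ).
d² + r² + 2dr cosθ = |CA|² = 0.228004 m²;  d cosθ + r = +0.2198 m.
|ω_lever| = |0.1572·13.72·+0.2198| / 0.228004 = 2.0791 rad/s.

2.08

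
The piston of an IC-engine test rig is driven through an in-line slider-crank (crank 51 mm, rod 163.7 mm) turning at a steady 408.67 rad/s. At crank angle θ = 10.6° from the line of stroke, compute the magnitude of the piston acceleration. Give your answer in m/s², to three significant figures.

10900

ω = 408.7 rad/s
x(θ) = r cosθ + √(L² − r² sin²θ); with ω constant, a = ω²·d²x/dθ².
d²x/dθ² = −r cosθ − r²(cos2θ)/√u − r⁴ sin²2θ/(4u^{3/2}),  u = L² − r² sin²θ = 0.0267097 m².
Substituting r = 0.051 m, L = 0.1637 m, θ = 10.6°: d²x/dθ² = -0.065018 m.
a = ω²·d²x/dθ² = (408.7)²·(-0.065018) = -10859 m/s²;  |a| = 10859 m/s².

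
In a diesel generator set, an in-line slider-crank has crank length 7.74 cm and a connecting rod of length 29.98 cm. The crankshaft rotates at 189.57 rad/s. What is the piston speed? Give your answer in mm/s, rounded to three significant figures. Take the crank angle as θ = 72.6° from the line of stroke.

ω = 189.6 rad/s
For an in-line slider-crank, x = r cosθ + √(L² − r² sin²θ), so v = −rω sinθ·[1 + r cosθ/√(L² − r² sin²θ)].
With r = 0.0774 m, L = 0.2998 m, θ = 72.6°: √(L² − r² sin²θ) = 0.29056 m.
v = −0.0774·189.6·0.95424·[1 + 0.0774·0.29904/0.29056] = -15.117 m/s.
|v| = 15.117 m/s = 15117 mm/s.

15100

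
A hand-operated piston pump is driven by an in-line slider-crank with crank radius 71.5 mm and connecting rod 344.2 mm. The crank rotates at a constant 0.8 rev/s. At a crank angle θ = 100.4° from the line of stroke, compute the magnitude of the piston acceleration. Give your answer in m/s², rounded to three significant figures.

0.684

ω = 2π·0.8 = 5.027 rad/s
x(θ) = r cosθ + √(L² − r² sin²θ); with ω constant, a = ω²·d²x/dθ².
d²x/dθ² = −r cosθ − r²(cos2θ)/√u − r⁴ sin²2θ/(4u^{3/2}),  u = L² − r² sin²θ = 0.113528 m².
Substituting r = 0.0715 m, L = 0.3442 m, θ = 100.4°: d²x/dθ² = +0.027069 m.
a = ω²·d²x/dθ² = (5.027)²·(+0.027069) = +0.68394 m/s²;  |a| = 0.68394 m/s².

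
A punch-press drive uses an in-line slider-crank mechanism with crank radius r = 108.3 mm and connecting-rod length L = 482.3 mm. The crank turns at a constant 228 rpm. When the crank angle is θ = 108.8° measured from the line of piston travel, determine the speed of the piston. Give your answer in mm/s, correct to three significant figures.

2270

ω = 2π·228/60 = 23.88 rad/s
For an in-line slider-crank, x = r cosθ + √(L² − r² sin²θ), so v = −rω sinθ·[1 + r cosθ/√(L² − r² sin²θ)].
With r = 0.1083 m, L = 0.4823 m, θ = 108.8°: √(L² − r² sin²θ) = 0.47128 m.
v = −0.1083·23.88·0.94665·[1 + 0.1083·-0.32227/0.47128] = -2.2665 m/s.
|v| = 2.2665 m/s = 2266.5 mm/s.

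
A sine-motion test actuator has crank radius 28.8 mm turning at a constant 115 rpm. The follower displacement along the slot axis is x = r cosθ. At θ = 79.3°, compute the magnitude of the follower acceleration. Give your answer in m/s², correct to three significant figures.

0.775

ω = 12.04 rad/s (from 115 rpm).
x = r cosθ ⇒ ẍ = −rω² cosθ (ω constant).
|a| = rω²|cosθ| = 0.0288·(12.04)²·|cos 79.3°| = 0.7755 m/s².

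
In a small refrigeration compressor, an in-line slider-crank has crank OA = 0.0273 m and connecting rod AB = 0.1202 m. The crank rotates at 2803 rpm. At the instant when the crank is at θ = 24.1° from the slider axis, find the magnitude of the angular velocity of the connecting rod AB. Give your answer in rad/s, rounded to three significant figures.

ω = 293.5 rad/s (converted from 2803 rpm).
The rod makes angle φ with the slider axis where L sinφ = r sinθ; differentiating, L cosφ·φ̇ = r ω cosθ.
L cosφ = √(L² − r² sin²θ) = 0.11968 m.
|ω_rod| = r ω |cosθ| / √(L² − r² sin²θ) = 0.0273·293.5·0.91283/0.11968 = 61.119 rad/s.

61.1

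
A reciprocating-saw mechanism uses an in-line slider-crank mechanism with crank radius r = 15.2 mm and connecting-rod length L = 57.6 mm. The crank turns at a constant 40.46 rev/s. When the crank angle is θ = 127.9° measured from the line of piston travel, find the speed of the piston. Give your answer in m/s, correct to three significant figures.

ω = 2π·40.5 = 254.2 rad/s
For an in-line slider-crank, x = r cosθ + √(L² − r² sin²θ), so v = −rω sinθ·[1 + r cosθ/√(L² − r² sin²θ)].
With r = 0.0152 m, L = 0.0576 m, θ = 127.9°: √(L² − r² sin²θ) = 0.056337 m.
v = −0.0152·254.2·0.78908·[1 + 0.0152·-0.61429/0.056337] = -2.5438 m/s.
|v| = 2.5438 m/s.

2.54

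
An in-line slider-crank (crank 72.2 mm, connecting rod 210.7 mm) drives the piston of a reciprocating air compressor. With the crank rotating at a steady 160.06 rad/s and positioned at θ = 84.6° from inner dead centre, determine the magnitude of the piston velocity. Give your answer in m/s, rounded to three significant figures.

ω = 160.1 rad/s
For an in-line slider-crank, x = r cosθ + √(L² − r² sin²θ), so v = −rω sinθ·[1 + r cosθ/√(L² − r² sin²θ)].
With r = 0.0722 m, L = 0.2107 m, θ = 84.6°: √(L² − r² sin²θ) = 0.19806 m.
v = −0.0722·160.1·0.99556·[1 + 0.0722·0.09411/0.19806] = -11.9 m/s.
|v| = 11.9 m/s.

11.9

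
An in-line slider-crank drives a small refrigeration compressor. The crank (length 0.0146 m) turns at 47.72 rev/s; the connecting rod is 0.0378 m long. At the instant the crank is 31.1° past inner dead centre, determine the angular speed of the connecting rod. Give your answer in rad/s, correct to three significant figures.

101

ω = 299.8 rad/s (converted from 47.72 rev/s).
The rod makes angle φ with the slider axis where L sinφ = r sinθ; differentiating, L cosφ·φ̇ = r ω cosθ.
L cosφ = √(L² − r² sin²θ) = 0.03704 m.
|ω_rod| = r ω |cosθ| / √(L² − r² sin²θ) = 0.0146·299.8·0.85627/0.03704 = 101.2 rad/s.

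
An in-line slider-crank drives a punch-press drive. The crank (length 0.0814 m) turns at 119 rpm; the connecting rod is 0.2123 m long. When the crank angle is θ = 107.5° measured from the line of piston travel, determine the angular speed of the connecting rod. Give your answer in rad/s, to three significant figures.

ω = 12.46 rad/s (converted from 119 rpm).
The rod makes angle φ with the slider axis where L sinφ = r sinθ; differentiating, L cosφ·φ̇ = r ω cosθ.
L cosφ = √(L² − r² sin²θ) = 0.1976 m.
|ω_rod| = r ω |cosθ| / √(L² − r² sin²θ) = 0.0814·12.46·0.30071/0.1976 = 1.5437 rad/s.

1.54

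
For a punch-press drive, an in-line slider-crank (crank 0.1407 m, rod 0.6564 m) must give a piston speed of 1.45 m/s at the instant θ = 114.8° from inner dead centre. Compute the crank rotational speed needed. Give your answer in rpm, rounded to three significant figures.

119

For an in-line slider-crank, |v_piston| = rω|sinθ|·[1 + r cosθ/√(L² − r² sin²θ)].
With r = 0.1407 m, L = 0.6564 m, θ = 114.8°: the bracketed kinematic factor |dx/dθ| = 0.11602 m.
ω = v/|dx/dθ| = 1.45/0.11602 = 12.498 rad/s.
N = 60ω/(2π) = 119.35 rpm.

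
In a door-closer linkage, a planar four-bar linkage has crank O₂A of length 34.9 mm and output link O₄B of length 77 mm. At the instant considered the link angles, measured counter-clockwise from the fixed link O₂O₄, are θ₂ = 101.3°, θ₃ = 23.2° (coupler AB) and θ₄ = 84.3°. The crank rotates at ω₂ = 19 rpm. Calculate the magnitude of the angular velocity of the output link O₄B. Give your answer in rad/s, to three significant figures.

ω₂ = 1.99 rad/s (from 19 rpm).
Differentiating the loop-closure r₂e^{iθ₂}+r₃e^{iθ₃}=r₁+r₄e^{iθ₄} gives r₂ω₂e^{iθ₂}+r₃ω₃e^{iθ₃}=r₄ω₄e^{iθ₄}.
Eliminating the other unknown: ω₄ = r₂ω₂ sin(θ₂−θ₃) / [r₄ sin(θ₄−θ₃)].
Numerator sine = +0.97851; denominator sine = +0.87546.
Result = 0.0349·1.99·(+0.97851) / (0.077·(+0.87546)) = +1.008 rad/s; magnitude 1.008 rad/s.

1.01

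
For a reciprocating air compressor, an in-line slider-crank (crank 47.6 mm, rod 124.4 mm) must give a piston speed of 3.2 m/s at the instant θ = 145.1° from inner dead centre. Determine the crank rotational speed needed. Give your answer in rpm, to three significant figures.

For an in-line slider-crank, |v_piston| = rω|sinθ|·[1 + r cosθ/√(L² − r² sin²θ)].
With r = 0.0476 m, L = 0.1244 m, θ = 145.1°: the bracketed kinematic factor |dx/dθ| = 0.018475 m.
ω = v/|dx/dθ| = 3.2/0.018475 = 173.21 rad/s.
N = 60ω/(2π) = 1654 rpm.

1650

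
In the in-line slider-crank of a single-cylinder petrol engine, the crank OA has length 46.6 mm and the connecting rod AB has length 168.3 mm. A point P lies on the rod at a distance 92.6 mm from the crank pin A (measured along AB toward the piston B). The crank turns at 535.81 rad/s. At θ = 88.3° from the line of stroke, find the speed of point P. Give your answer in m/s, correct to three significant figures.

25.1

ω = 535.8 rad/s.  Crank-pin speed |V_A| = rω = 24.969 m/s, perpendicular to OA.
Rod angle: sinφ = −(r/L) sinθ ⇒ φ = -16.067°; ω_rod = −rω cosθ/√(L²−r²sin²θ) = -4.5802 rad/s.
V_P = V_A + ω_rod × AP, with AP = 0.0926 m along the rod.
Components: V_Px = −rω sinθ − a·ω_rod·sinφ = -25.075 m/s;  V_Py = rω cosθ + a·ω_rod·cosφ = +0.33317 m/s.
|V_P| = √(V_Px² + V_Py²) = 25.077 m/s.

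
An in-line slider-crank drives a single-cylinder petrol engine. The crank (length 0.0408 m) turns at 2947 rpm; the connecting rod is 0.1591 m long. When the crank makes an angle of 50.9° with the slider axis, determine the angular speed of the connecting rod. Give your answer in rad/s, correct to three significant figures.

50.9

ω = 308.6 rad/s (converted from 2947 rpm).
The rod makes angle φ with the slider axis where L sinφ = r sinθ; differentiating, L cosφ·φ̇ = r ω cosθ.
L cosφ = √(L² − r² sin²θ) = 0.15592 m.
|ω_rod| = r ω |cosθ| / √(L² − r² sin²θ) = 0.0408·308.6·0.63068/0.15592 = 50.931 rad/s.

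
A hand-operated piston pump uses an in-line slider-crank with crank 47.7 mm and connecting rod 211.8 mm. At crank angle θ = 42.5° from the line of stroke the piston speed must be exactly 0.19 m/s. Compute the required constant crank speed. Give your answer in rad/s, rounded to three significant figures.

For an in-line slider-crank, |v_piston| = rω|sinθ|·[1 + r cosθ/√(L² − r² sin²θ)].
With r = 0.0477 m, L = 0.2118 m, θ = 42.5°: the bracketed kinematic factor |dx/dθ| = 0.03764 m.
ω = v/|dx/dθ| = 0.19/0.03764 = 5.0479 rad/s.

5.05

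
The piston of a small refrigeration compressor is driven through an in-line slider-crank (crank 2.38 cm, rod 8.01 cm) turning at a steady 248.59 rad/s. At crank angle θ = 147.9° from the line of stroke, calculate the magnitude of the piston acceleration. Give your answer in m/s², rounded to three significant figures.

1050

ω = 248.6 rad/s
x(θ) = r cosθ + √(L² − r² sin²θ); with ω constant, a = ω²·d²x/dθ².
d²x/dθ² = −r cosθ − r²(cos2θ)/√u − r⁴ sin²2θ/(4u^{3/2}),  u = L² − r² sin²θ = 0.00625606 m².
Substituting r = 0.0238 m, L = 0.0801 m, θ = 147.9°: d²x/dθ² = +0.016913 m.
a = ω²·d²x/dθ² = (248.6)²·(+0.016913) = +1045.2 m/s²;  |a| = 1045.2 m/s².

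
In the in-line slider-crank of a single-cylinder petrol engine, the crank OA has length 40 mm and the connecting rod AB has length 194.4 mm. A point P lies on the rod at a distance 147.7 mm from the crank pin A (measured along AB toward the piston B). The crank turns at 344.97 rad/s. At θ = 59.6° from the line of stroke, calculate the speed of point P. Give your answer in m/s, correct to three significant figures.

13.0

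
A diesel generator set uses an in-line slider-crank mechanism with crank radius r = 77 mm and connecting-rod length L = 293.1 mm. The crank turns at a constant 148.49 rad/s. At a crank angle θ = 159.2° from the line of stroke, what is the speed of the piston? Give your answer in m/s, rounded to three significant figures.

ω = 148.5 rad/s
For an in-line slider-crank, x = r cosθ + √(L² − r² sin²θ), so v = −rω sinθ·[1 + r cosθ/√(L² − r² sin²θ)].
With r = 0.077 m, L = 0.2931 m, θ = 159.2°: √(L² − r² sin²θ) = 0.29182 m.
v = −0.077·148.5·0.35511·[1 + 0.077·-0.93483/0.29182] = -3.0587 m/s.
|v| = 3.0587 m/s.

3.06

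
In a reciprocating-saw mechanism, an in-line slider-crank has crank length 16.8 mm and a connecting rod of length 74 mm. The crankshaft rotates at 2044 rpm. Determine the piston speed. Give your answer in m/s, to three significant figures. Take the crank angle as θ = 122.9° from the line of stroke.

2.64

ω = 2π·2044/60 = 214 rad/s
For an in-line slider-crank, x = r cosθ + √(L² − r² sin²θ), so v = −rω sinθ·[1 + r cosθ/√(L² − r² sin²θ)].
With r = 0.0168 m, L = 0.074 m, θ = 122.9°: √(L² − r² sin²θ) = 0.072643 m.
v = −0.0168·214·0.83962·[1 + 0.0168·-0.54317/0.072643] = -2.64 m/s.
|v| = 2.64 m/s.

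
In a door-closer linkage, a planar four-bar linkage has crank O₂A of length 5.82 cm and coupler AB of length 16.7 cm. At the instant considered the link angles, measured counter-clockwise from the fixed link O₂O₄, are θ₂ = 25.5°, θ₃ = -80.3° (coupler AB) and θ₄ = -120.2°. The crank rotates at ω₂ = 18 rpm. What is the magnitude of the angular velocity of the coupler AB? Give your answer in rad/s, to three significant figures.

0.577

ω₂ = 1.885 rad/s (from 18 rpm).
Differentiating the loop-closure r₂e^{iθ₂}+r₃e^{iθ₃}=r₁+r₄e^{iθ₄} gives r₂ω₂e^{iθ₂}+r₃ω₃e^{iθ₃}=r₄ω₄e^{iθ₄}.
Eliminating the other unknown: ω₃ = r₂ω₂ sin(θ₄−θ₂) / [r₃ sin(θ₃−θ₄)].
Numerator sine = -0.56353; denominator sine = +0.64145.
Result = 0.0582·1.885·(-0.56353) / (0.167·(+0.64145)) = -0.57711 rad/s; magnitude 0.57711 rad/s.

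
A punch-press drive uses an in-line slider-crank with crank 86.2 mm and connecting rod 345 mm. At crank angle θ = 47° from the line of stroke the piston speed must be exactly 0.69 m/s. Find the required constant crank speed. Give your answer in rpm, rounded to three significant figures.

89.1

For an in-line slider-crank, |v_piston| = rω|sinθ|·[1 + r cosθ/√(L² − r² sin²θ)].
With r = 0.0862 m, L = 0.345 m, θ = 47°: the bracketed kinematic factor |dx/dθ| = 0.073969 m.
ω = v/|dx/dθ| = 0.69/0.073969 = 9.3282 rad/s.
N = 60ω/(2π) = 89.078 rpm.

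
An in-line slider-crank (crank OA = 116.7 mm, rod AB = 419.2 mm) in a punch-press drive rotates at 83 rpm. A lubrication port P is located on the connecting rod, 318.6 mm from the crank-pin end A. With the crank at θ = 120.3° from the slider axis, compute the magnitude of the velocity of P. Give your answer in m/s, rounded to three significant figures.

0.789

ω = 8.692 rad/s.  Crank-pin speed |V_A| = rω = 1.0143 m/s, perpendicular to OA.
Rod angle: sinφ = −(r/L) sinθ ⇒ φ = -13.908°; ω_rod = −rω cosθ/√(L²−r²sin²θ) = +1.2577 rad/s.
V_P = V_A + ω_rod × AP, with AP = 0.3186 m along the rod.
Components: V_Px = −rω sinθ − a·ω_rod·sinφ = -0.77946 m/s;  V_Py = rω cosθ + a·ω_rod·cosφ = -0.12281 m/s.
|V_P| = √(V_Px² + V_Py²) = 0.78907 m/s.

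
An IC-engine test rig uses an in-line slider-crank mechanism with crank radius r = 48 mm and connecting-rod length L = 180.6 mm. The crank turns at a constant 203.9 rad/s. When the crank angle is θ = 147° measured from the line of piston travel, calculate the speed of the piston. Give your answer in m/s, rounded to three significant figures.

4.13

ω = 203.9 rad/s
For an in-line slider-crank, x = r cosθ + √(L² − r² sin²θ), so v = −rω sinθ·[1 + r cosθ/√(L² − r² sin²θ)].
With r = 0.048 m, L = 0.1806 m, θ = 147°: √(L² − r² sin²θ) = 0.1787 m.
v = −0.048·203.9·0.54464·[1 + 0.048·-0.83867/0.1787] = -4.1297 m/s.
|v| = 4.1297 m/s.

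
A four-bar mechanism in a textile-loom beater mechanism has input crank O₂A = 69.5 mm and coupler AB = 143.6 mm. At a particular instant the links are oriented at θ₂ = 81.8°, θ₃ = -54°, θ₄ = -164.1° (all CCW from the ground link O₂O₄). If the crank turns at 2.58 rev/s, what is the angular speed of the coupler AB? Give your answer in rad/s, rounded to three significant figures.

7.63

ω₂ = 16.21 rad/s (from 2.58 rev/s).
Differentiating the loop-closure r₂e^{iθ₂}+r₃e^{iθ₃}=r₁+r₄e^{iθ₄} gives r₂ω₂e^{iθ₂}+r₃ω₃e^{iθ₃}=r₄ω₄e^{iθ₄}.
Eliminating the other unknown: ω₃ = r₂ω₂ sin(θ₄−θ₂) / [r₃ sin(θ₃−θ₄)].
Numerator sine = +0.91283; denominator sine = +0.93909.
Result = 0.0695·16.21·(+0.91283) / (0.1436·(+0.93909)) = +7.6263 rad/s; magnitude 7.6263 rad/s.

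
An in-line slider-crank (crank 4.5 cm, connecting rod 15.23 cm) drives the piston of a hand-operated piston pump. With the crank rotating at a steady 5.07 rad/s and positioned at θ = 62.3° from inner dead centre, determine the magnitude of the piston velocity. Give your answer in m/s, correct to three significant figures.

0.231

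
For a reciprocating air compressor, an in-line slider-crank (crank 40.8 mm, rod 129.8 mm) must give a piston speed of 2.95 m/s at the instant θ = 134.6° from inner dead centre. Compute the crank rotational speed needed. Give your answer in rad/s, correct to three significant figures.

For an in-line slider-crank, |v_piston| = rω|sinθ|·[1 + r cosθ/√(L² − r² sin²θ)].
With r = 0.0408 m, L = 0.1298 m, θ = 134.6°: the bracketed kinematic factor |dx/dθ| = 0.022472 m.
ω = v/|dx/dθ| = 2.95/0.022472 = 131.27 rad/s.

131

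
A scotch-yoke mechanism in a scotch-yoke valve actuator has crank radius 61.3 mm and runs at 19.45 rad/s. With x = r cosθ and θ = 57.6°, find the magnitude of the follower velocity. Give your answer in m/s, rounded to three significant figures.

ω = 19.45 rad/s
x = r cosθ ⇒ ẋ = −rω sinθ.
|v| = rω|sinθ| = 0.0613·19.45·|sin 57.6°| = 1.0067 m/s.

1.01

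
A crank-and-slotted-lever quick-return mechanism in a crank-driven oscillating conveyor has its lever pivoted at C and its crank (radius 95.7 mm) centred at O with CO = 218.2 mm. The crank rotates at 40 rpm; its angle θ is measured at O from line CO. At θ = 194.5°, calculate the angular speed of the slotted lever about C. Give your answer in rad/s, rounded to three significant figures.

ω = 4.189 rad/s (from 40 rpm).
Crank pin A relative to C: A = (d + r cosθ, r sinθ); lever angle φ = atan2(r sinθ, d + r cosθ).
Differentiating tanφ: φ̇ = rω(d cosθ + r)/(d² + r² + 2dr cosθ).
d² + r² + 2dr cosθ = |CA|² = 0.0163365 m²;  d cosθ + r = -0.11555 m.
|ω_lever| = |0.0957·4.189·-0.11555| / 0.0163365 = 2.8354 rad/s.

2.84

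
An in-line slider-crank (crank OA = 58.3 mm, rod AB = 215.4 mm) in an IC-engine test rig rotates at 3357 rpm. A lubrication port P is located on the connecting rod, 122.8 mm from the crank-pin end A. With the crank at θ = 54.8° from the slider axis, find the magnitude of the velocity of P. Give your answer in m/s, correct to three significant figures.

19.0

ω = 351.5 rad/s.  Crank-pin speed |V_A| = rω = 20.495 m/s, perpendicular to OA.
Rod angle: sinφ = −(r/L) sinθ ⇒ φ = -12.778°; ω_rod = −rω cosθ/√(L²−r²sin²θ) = -56.24 rad/s.
V_P = V_A + ω_rod × AP, with AP = 0.1228 m along the rod.
Components: V_Px = −rω sinθ − a·ω_rod·sinφ = -18.275 m/s;  V_Py = rω cosθ + a·ω_rod·cosφ = +5.0788 m/s.
|V_P| = √(V_Px² + V_Py²) = 18.967 m/s.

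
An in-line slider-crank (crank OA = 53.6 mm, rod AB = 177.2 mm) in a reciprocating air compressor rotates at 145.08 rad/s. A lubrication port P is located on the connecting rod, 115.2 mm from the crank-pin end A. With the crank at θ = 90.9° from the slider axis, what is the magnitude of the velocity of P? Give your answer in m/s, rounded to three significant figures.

ω = 145.1 rad/s.  Crank-pin speed |V_A| = rω = 7.7763 m/s, perpendicular to OA.
Rod angle: sinφ = −(r/L) sinθ ⇒ φ = -17.605°; ω_rod = −rω cosθ/√(L²−r²sin²θ) = +0.72317 rad/s.
V_P = V_A + ω_rod × AP, with AP = 0.1152 m along the rod.
Components: V_Px = −rω sinθ − a·ω_rod·sinφ = -7.7501 m/s;  V_Py = rω cosθ + a·ω_rod·cosφ = -0.042737 m/s.
|V_P| = √(V_Px² + V_Py²) = 7.7502 m/s.

7.75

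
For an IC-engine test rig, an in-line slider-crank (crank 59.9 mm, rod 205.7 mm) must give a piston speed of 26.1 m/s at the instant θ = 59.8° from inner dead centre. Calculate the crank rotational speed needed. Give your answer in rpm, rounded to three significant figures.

For an in-line slider-crank, |v_piston| = rω|sinθ|·[1 + r cosθ/√(L² − r² sin²θ)].
With r = 0.0599 m, L = 0.2057 m, θ = 59.8°: the bracketed kinematic factor |dx/dθ| = 0.059606 m.
ω = v/|dx/dθ| = 26.1/0.059606 = 437.88 rad/s.
N = 60ω/(2π) = 4181.4 rpm.

4180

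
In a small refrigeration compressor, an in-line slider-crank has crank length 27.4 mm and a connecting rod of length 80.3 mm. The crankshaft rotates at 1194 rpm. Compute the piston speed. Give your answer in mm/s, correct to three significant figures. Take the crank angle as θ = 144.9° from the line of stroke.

ω = 2π·1194/60 = 125 rad/s
For an in-line slider-crank, x = r cosθ + √(L² − r² sin²θ), so v = −rω sinθ·[1 + r cosθ/√(L² − r² sin²θ)].
With r = 0.0274 m, L = 0.0803 m, θ = 144.9°: √(L² − r² sin²θ) = 0.078739 m.
v = −0.0274·125·0.57501·[1 + 0.0274·-0.81815/0.078739] = -1.4091 m/s.
|v| = 1.4091 m/s = 1409.1 mm/s.

1410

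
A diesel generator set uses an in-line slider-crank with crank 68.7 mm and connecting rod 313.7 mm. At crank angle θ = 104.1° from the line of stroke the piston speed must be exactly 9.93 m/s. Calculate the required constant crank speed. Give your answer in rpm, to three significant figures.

1510

For an in-line slider-crank, |v_piston| = rω|sinθ|·[1 + r cosθ/√(L² − r² sin²θ)].
With r = 0.0687 m, L = 0.3137 m, θ = 104.1°: the bracketed kinematic factor |dx/dθ| = 0.062992 m.
ω = v/|dx/dθ| = 9.93/0.062992 = 157.64 rad/s.
N = 60ω/(2π) = 1505.3 rpm.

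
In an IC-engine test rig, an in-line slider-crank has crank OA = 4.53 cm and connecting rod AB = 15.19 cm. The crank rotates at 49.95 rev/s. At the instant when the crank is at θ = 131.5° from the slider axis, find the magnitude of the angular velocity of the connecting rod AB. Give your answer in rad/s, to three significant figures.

ω = 313.8 rad/s (converted from 49.95 rev/s).
The rod makes angle φ with the slider axis where L sinφ = r sinθ; differentiating, L cosφ·φ̇ = r ω cosθ.
L cosφ = √(L² − r² sin²θ) = 0.14806 m.
|ω_rod| = r ω |cosθ| / √(L² − r² sin²θ) = 0.0453·313.8·0.66262/0.14806 = 63.626 rad/s.

63.6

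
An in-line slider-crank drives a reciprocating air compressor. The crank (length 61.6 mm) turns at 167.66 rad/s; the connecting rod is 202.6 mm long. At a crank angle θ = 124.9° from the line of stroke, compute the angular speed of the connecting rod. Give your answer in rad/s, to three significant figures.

30.1

ω = 167.7 rad/s
The rod makes angle φ with the slider axis where L sinφ = r sinθ; differentiating, L cosφ·φ̇ = r ω cosθ.
L cosφ = √(L² − r² sin²θ) = 0.1962 m.
|ω_rod| = r ω |cosθ| / √(L² − r² sin²θ) = 0.0616·167.7·0.57215/0.1962 = 30.117 rad/s.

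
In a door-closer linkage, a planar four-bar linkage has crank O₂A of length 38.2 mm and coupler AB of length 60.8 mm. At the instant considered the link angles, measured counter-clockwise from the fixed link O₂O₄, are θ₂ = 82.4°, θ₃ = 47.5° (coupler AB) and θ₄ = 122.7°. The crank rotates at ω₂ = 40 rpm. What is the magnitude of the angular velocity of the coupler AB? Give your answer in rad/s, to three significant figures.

ω₂ = 4.189 rad/s (from 40 rpm).
Differentiating the loop-closure r₂e^{iθ₂}+r₃e^{iθ₃}=r₁+r₄e^{iθ₄} gives r₂ω₂e^{iθ₂}+r₃ω₃e^{iθ₃}=r₄ω₄e^{iθ₄}.
Eliminating the other unknown: ω₃ = r₂ω₂ sin(θ₄−θ₂) / [r₃ sin(θ₃−θ₄)].
Numerator sine = +0.64679; denominator sine = -0.96682.
Result = 0.0382·4.189·(+0.64679) / (0.0608·(-0.96682)) = -1.7606 rad/s; magnitude 1.7606 rad/s.

1.76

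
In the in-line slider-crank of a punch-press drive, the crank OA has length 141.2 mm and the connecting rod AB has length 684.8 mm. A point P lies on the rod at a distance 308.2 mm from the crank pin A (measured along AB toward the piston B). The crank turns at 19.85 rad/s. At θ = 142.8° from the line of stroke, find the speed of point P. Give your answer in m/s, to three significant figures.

1.99

ω = 19.85 rad/s.  Crank-pin speed |V_A| = rω = 2.8028 m/s, perpendicular to OA.
Rod angle: sinφ = −(r/L) sinθ ⇒ φ = -7.161°; ω_rod = −rω cosθ/√(L²−r²sin²θ) = +3.2858 rad/s.
V_P = V_A + ω_rod × AP, with AP = 0.3082 m along the rod.
Components: V_Px = −rω sinθ − a·ω_rod·sinφ = -1.5683 m/s;  V_Py = rω cosθ + a·ω_rod·cosφ = -1.2278 m/s.
|V_P| = √(V_Px² + V_Py²) = 1.9918 m/s.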